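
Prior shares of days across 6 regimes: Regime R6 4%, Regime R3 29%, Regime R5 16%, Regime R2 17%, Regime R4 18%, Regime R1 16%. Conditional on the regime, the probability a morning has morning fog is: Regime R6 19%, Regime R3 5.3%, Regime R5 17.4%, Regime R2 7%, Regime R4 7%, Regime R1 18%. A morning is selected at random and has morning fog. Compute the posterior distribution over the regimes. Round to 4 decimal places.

Regime R6 0.0730, Regime R3 0.1476, Regime R5 0.2674, Regime R2 0.1143, Regime R4 0.1210, Regime R1 0.2766

Prior × likelihood for each hypothesis:
  Regime R6: 0.04 × 0.19 = 0.0076
  Regime R3: 0.29 × 0.053 = 0.01537
  Regime R5: 0.16 × 0.174 = 0.02784
  Regime R2: 0.17 × 0.07 = 0.0119
  Regime R4: 0.18 × 0.07 = 0.0126
  Regime R1: 0.16 × 0.18 = 0.0288
Sum = 0.10411.
P(Regime R6 | fog) = 0.0076/0.10411 ≈ 0.0730
P(Regime R3 | fog) = 0.01537/0.10411 ≈ 0.1476
P(Regime R5 | fog) = 0.02784/0.10411 ≈ 0.2674
P(Regime R2 | fog) = 0.0119/0.10411 ≈ 0.1143
P(Regime R4 | fog) = 0.0126/0.10411 ≈ 0.1210
P(Regime R1 | fog) = 0.0288/0.10411 ≈ 0.2766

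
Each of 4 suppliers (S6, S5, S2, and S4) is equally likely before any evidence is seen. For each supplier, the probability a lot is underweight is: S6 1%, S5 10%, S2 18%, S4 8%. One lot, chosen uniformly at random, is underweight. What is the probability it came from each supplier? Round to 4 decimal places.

S6 0.0270, S5 0.2703, S2 0.4865, S4 0.2162

With a uniform prior (1/4 each), posterior ∝ likelihood:
  S6: 0.01
  S5: 0.1
  S2: 0.18
  S4: 0.08
Total = 0.37.
P(S6 | underweight) = 0.01/0.37 ≈ 0.0270
P(S5 | underweight) = 0.1/0.37 ≈ 0.2703
P(S2 | underweight) = 0.18/0.37 ≈ 0.4865
P(S4 | underweight) = 0.08/0.37 ≈ 0.2162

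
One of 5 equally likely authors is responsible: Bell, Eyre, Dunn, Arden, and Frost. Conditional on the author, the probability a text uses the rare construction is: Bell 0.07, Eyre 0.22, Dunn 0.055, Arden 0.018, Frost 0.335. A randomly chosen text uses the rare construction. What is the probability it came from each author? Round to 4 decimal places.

With a uniform prior (1/5 each), posterior ∝ likelihood:
  Bell: 0.07
  Eyre: 0.22
  Dunn: 0.055
  Arden: 0.018
  Frost: 0.335
Sum = 0.698.
P(Bell | rare-form) = 0.07/0.698 ≈ 0.1003
P(Eyre | rare-form) = 0.22/0.698 ≈ 0.3152
P(Dunn | rare-form) = 0.055/0.698 ≈ 0.0788
P(Arden | rare-form) = 0.018/0.698 ≈ 0.0258
P(Frost | rare-form) = 0.335/0.698 ≈ 0.4799

Bell 0.1003, Eyre 0.3152, Dunn 0.0788, Arden 0.0258, Frost 0.4799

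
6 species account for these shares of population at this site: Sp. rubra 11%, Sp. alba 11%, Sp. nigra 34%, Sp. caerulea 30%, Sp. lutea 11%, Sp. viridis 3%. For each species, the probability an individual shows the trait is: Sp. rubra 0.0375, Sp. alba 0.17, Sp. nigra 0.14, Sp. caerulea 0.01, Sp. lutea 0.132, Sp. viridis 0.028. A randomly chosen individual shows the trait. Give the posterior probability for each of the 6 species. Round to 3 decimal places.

Unnormalized posteriors (prior × likelihood):
  Sp. rubra: 0.11 × 0.0375 = 0.004125
  Sp. alba: 0.11 × 0.17 = 0.0187
  Sp. nigra: 0.34 × 0.14 = 0.0476
  Sp. caerulea: 0.3 × 0.01 = 0.003
  Sp. lutea: 0.11 × 0.132 = 0.01452
  Sp. viridis: 0.03 × 0.028 = 0.00084
Normalizing constant = 0.088785.
P(Sp. rubra | trait) = 0.004125/0.088785 ≈ 0.046
P(Sp. alba | trait) = 0.0187/0.088785 ≈ 0.211
P(Sp. nigra | trait) = 0.0476/0.088785 ≈ 0.536
P(Sp. caerulea | trait) = 0.003/0.088785 ≈ 0.034
P(Sp. lutea | trait) = 0.01452/0.088785 ≈ 0.164
P(Sp. viridis | trait) = 0.00084/0.088785 ≈ 0.009

Sp. rubra 0.046, Sp. alba 0.211, Sp. nigra 0.536, Sp. caerulea 0.034, Sp. lutea 0.164, Sp. viridis 0.009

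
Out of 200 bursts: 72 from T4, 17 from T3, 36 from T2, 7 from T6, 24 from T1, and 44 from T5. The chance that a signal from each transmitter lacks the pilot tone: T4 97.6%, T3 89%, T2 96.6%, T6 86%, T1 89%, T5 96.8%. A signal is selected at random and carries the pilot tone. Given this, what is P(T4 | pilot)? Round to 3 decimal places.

Taking complements, P(pilot | each) = T4 0.024, T3 0.11, T2 0.034, T6 0.14, T1 0.11, T5 0.032.
Unnormalized posteriors (prior × likelihood):
  T4: 0.36 × 0.024 = 0.00864
  T3: 0.085 × 0.11 = 0.00935
  T2: 0.18 × 0.034 = 0.00612
  T6: 0.035 × 0.14 = 0.0049
  T1: 0.12 × 0.11 = 0.0132
  T5: 0.22 × 0.032 = 0.00704
Sum = 0.04925.
P(T4 | evidence) = 0.00864 / 0.04925 ≈ 0.175.

0.175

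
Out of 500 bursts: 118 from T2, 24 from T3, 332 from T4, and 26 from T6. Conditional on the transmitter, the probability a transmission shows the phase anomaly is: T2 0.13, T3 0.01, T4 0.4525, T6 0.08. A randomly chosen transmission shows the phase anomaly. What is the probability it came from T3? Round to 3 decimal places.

0.001

By Bayes' rule, posterior ∝ prior × likelihood:
  T2: 0.236 × 0.13 = 0.03068
  T3: 0.048 × 0.01 = 0.00048
  T4: 0.664 × 0.4525 = 0.30046
  T6: 0.052 × 0.08 = 0.00416
Total = 0.33578.
P(T3 | evidence) = 0.00048 / 0.33578 ≈ 0.001.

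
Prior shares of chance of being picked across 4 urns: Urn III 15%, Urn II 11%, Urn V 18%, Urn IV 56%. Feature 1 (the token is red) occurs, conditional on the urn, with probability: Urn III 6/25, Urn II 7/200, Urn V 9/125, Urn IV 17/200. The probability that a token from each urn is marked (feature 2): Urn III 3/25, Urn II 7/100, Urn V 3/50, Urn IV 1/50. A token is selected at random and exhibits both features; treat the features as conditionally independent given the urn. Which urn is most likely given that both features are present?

Prior × likelihood for each hypothesis:
  Urn III: 0.15 × 0.24 × 0.12 = 0.00432
  Urn II: 0.11 × 0.035 × 0.07 = 0.0002695
  Urn V: 0.18 × 0.072 × 0.06 = 0.0007776
  Urn IV: 0.56 × 0.085 × 0.02 = 0.000952
Sum = 0.0063191.
Largest term belongs to Urn III, so Urn III is most probable.

Urn III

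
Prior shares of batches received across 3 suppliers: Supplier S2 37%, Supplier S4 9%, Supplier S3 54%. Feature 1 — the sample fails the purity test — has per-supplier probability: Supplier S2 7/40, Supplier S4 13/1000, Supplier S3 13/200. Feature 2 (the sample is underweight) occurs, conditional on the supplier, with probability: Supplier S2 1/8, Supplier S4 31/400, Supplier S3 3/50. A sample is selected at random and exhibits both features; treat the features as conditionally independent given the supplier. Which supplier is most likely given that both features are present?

Unnormalized posteriors (prior × likelihood):
  Supplier S2: 0.37 × 0.175 × 0.125 = 0.00809375
  Supplier S4: 0.09 × 0.013 × 0.0775 = 0.000090675
  Supplier S3: 0.54 × 0.065 × 0.06 = 0.002106
Normalizing constant = 0.010290425.
Largest term belongs to Supplier S2, so Supplier S2 is most probable.

Supplier S2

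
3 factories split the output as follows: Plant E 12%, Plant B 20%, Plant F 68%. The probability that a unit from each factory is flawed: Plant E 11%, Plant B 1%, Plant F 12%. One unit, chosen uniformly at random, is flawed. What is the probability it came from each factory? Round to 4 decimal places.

Plant E 0.1364, Plant B 0.0207, Plant F 0.8430

Prior × likelihood for each hypothesis:
  Plant E: 0.12 × 0.11 = 0.0132
  Plant B: 0.2 × 0.01 = 0.002
  Plant F: 0.68 × 0.12 = 0.0816
Normalizing constant = 0.0968.
P(Plant E | flawed) = 0.0132/0.0968 ≈ 0.1364
P(Plant B | flawed) = 0.002/0.0968 ≈ 0.0207
P(Plant F | flawed) = 0.0816/0.0968 ≈ 0.8430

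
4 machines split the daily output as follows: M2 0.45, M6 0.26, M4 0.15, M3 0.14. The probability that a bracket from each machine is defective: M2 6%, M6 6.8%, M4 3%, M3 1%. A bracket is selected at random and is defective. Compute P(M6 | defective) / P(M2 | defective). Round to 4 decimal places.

0.6548

Compute prior × likelihood for every hypothesis:
  M2: 0.45 × 0.06 = 0.027
  M6: 0.26 × 0.068 = 0.01768
  M4: 0.15 × 0.03 = 0.0045
  M3: 0.14 × 0.01 = 0.0014
Sum = 0.05058.
The ratio is 0.01768 / 0.027 (the normalizer cancels) = 0.6548.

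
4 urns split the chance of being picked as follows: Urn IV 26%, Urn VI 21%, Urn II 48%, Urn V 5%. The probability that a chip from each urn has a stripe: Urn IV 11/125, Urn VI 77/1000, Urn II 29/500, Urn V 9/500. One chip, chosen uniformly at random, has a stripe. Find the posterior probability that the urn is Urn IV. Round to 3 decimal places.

0.338

Unnormalized posteriors (prior × likelihood):
  Urn IV: 0.26 × 0.088 = 0.02288
  Urn VI: 0.21 × 0.077 = 0.01617
  Urn II: 0.48 × 0.058 = 0.02784
  Urn V: 0.05 × 0.018 = 0.0009
Total = 0.06779.
P(Urn IV | evidence) = 0.02288 / 0.06779 ≈ 0.338.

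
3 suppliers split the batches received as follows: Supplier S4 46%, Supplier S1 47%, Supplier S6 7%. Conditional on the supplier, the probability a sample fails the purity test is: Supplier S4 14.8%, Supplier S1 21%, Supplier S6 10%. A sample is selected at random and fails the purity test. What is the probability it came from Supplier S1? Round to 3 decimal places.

0.568

Prior × likelihood for each hypothesis:
  Supplier S4: 0.46 × 0.148 = 0.06808
  Supplier S1: 0.47 × 0.21 = 0.0987
  Supplier S6: 0.07 × 0.1 = 0.007
Total = 0.17378.
P(Supplier S1 | evidence) = 0.0987 / 0.17378 ≈ 0.568.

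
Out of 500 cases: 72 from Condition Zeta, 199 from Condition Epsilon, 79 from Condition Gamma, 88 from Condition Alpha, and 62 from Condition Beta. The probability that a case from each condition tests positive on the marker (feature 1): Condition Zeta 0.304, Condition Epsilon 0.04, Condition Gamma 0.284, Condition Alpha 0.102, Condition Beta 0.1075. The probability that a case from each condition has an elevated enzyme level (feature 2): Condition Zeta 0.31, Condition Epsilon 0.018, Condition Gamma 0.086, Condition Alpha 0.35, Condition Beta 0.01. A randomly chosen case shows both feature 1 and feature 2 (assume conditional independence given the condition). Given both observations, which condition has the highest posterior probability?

Unnormalized posteriors (prior × likelihood):
  Condition Zeta: 0.144 × 0.304 × 0.31 = 0.01357056
  Condition Epsilon: 0.398 × 0.04 × 0.018 = 0.00028656
  Condition Gamma: 0.158 × 0.284 × 0.086 = 0.003858992
  Condition Alpha: 0.176 × 0.102 × 0.35 = 0.0062832
  Condition Beta: 0.124 × 0.1075 × 0.01 = 0.0001333
Total = 0.024132612.
Largest term belongs to Condition Zeta, so Condition Zeta is most probable.

Condition Zeta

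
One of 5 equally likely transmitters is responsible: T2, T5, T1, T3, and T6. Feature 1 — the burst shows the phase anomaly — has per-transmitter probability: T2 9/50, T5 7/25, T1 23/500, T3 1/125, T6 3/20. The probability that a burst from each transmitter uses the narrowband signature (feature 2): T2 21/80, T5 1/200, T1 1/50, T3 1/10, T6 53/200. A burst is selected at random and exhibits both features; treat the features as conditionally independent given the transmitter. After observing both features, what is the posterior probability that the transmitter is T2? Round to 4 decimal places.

Since the prior is uniform, the posterior is proportional to the likelihood:
  T2: 0.18 × 0.2625 = 0.04725
  T5: 0.28 × 0.005 = 0.0014
  T1: 0.046 × 0.02 = 0.00092
  T3: 0.008 × 0.1 = 0.0008
  T6: 0.15 × 0.265 = 0.03975
Sum = 0.09012.
P(T2 | evidence) = 0.04725 / 0.09012 ≈ 0.5243.

0.5243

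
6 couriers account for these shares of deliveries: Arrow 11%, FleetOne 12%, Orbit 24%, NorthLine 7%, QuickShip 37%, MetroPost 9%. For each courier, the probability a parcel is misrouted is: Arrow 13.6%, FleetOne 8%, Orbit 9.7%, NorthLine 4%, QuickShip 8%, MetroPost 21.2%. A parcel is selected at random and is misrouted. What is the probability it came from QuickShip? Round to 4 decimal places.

0.2980

By Bayes' rule, posterior ∝ prior × likelihood:
  Arrow: 0.11 × 0.136 = 0.01496
  FleetOne: 0.12 × 0.08 = 0.0096
  Orbit: 0.24 × 0.097 = 0.02328
  NorthLine: 0.07 × 0.04 = 0.0028
  QuickShip: 0.37 × 0.08 = 0.0296
  MetroPost: 0.09 × 0.212 = 0.01908
Total = 0.09932.
P(QuickShip | evidence) = 0.0296 / 0.09932 ≈ 0.2980.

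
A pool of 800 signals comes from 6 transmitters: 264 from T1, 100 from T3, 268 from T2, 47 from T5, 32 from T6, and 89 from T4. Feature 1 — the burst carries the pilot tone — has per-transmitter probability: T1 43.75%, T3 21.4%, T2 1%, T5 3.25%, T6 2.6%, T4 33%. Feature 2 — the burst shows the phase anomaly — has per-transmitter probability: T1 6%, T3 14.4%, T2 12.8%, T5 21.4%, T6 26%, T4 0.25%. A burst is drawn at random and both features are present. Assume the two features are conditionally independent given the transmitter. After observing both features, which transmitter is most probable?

T1

Prior × likelihood for each hypothesis:
  T1: 0.33 × 0.4375 × 0.06 = 0.0086625
  T3: 0.125 × 0.214 × 0.144 = 0.003852
  T2: 0.335 × 0.01 × 0.128 = 0.0004288
  T5: 0.05875 × 0.0325 × 0.214 = 0.00040860625
  T6: 0.04 × 0.026 × 0.26 = 0.0002704
  T4: 0.11125 × 0.33 × 0.0025 = 0.00009178125
Sum = 0.0137140875.
Largest term belongs to T1, so T1 is most probable.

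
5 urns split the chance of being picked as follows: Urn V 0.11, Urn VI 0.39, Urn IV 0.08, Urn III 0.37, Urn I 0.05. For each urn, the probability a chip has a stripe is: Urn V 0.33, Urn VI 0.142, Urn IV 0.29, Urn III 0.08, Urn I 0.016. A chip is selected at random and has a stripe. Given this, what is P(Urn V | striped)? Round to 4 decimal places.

By Bayes' rule, posterior ∝ prior × likelihood:
  Urn V: 0.11 × 0.33 = 0.0363
  Urn VI: 0.39 × 0.142 = 0.05538
  Urn IV: 0.08 × 0.29 = 0.0232
  Urn III: 0.37 × 0.08 = 0.0296
  Urn I: 0.05 × 0.016 = 0.0008
Total = 0.14528.
P(Urn V | evidence) = 0.0363 / 0.14528 ≈ 0.2499.

0.2499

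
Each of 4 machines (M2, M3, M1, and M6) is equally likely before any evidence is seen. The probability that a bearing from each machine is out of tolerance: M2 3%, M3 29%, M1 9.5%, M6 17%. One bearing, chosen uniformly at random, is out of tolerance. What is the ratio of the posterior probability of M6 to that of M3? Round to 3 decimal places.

Since the prior is uniform, the posterior is proportional to the likelihood:
  M2: 0.03
  M3: 0.29
  M1: 0.095
  M6: 0.17
Sum = 0.585.
The ratio is 0.17 / 0.29 (the normalizer cancels) = 0.586.

0.586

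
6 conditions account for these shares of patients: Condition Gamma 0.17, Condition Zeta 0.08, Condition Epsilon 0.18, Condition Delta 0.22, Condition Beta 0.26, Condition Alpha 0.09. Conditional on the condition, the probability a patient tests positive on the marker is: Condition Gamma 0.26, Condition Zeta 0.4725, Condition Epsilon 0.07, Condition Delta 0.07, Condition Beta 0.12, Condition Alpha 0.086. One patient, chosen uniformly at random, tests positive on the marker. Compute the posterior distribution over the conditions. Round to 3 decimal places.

Prior × likelihood for each hypothesis:
  Condition Gamma: 0.17 × 0.26 = 0.0442
  Condition Zeta: 0.08 × 0.4725 = 0.0378
  Condition Epsilon: 0.18 × 0.07 = 0.0126
  Condition Delta: 0.22 × 0.07 = 0.0154
  Condition Beta: 0.26 × 0.12 = 0.0312
  Condition Alpha: 0.09 × 0.086 = 0.00774
Normalizing constant = 0.14894.
P(Condition Gamma | marker-positive) = 0.0442/0.14894 ≈ 0.297
P(Condition Zeta | marker-positive) = 0.0378/0.14894 ≈ 0.254
P(Condition Epsilon | marker-positive) = 0.0126/0.14894 ≈ 0.085
P(Condition Delta | marker-positive) = 0.0154/0.14894 ≈ 0.103
P(Condition Beta | marker-positive) = 0.0312/0.14894 ≈ 0.209
P(Condition Alpha | marker-positive) = 0.00774/0.14894 ≈ 0.052

Condition Gamma 0.297, Condition Zeta 0.254, Condition Epsilon 0.085, Condition Delta 0.103, Condition Beta 0.209, Condition Alpha 0.052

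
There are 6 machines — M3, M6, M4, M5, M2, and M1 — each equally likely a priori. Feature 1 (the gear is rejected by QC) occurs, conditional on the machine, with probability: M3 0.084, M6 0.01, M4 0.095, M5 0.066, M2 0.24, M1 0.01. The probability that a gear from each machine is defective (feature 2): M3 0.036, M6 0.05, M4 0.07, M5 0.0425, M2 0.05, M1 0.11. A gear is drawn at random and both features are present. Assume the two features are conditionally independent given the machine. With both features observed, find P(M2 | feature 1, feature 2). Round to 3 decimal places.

Since the prior is uniform, the posterior is proportional to the likelihood:
  M3: 0.084 × 0.036 = 0.003024
  M6: 0.01 × 0.05 = 0.0005
  M4: 0.095 × 0.07 = 0.00665
  M5: 0.066 × 0.0425 = 0.002805
  M2: 0.24 × 0.05 = 0.012
  M1: 0.01 × 0.11 = 0.0011
Normalizing constant = 0.026079.
P(M2 | evidence) = 0.012 / 0.026079 ≈ 0.460.

0.460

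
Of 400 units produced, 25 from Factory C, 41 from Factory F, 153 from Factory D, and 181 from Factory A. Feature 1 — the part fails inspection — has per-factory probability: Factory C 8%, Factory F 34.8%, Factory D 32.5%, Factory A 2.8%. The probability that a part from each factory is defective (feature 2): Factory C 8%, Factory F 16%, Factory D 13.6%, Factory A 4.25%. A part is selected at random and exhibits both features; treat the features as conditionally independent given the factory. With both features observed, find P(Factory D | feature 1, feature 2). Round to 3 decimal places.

By Bayes' rule, posterior ∝ prior × likelihood:
  Factory C: 0.0625 × 0.08 × 0.08 = 0.0004
  Factory F: 0.1025 × 0.348 × 0.16 = 0.0057072
  Factory D: 0.3825 × 0.325 × 0.136 = 0.0169065
  Factory A: 0.4525 × 0.028 × 0.0425 = 0.000538475
Normalizing constant = 0.023552175.
P(Factory D | evidence) = 0.0169065 / 0.023552175 ≈ 0.718.

0.718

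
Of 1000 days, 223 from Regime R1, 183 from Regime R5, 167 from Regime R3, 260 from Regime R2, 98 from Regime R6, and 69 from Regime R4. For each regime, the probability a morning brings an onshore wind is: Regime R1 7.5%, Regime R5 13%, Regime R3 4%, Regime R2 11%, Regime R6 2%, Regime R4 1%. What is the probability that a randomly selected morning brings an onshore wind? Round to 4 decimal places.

0.0784

By Bayes' rule, posterior ∝ prior × likelihood:
  Regime R1: 0.223 × 0.075 = 0.016725
  Regime R5: 0.183 × 0.13 = 0.02379
  Regime R3: 0.167 × 0.04 = 0.00668
  Regime R2: 0.26 × 0.11 = 0.0286
  Regime R6: 0.098 × 0.02 = 0.00196
  Regime R4: 0.069 × 0.01 = 0.00069
P(onshore) = 0.016725 + 0.02379 + 0.00668 + 0.0286 + 0.00196 + 0.00069 = 0.078445 → 0.0784.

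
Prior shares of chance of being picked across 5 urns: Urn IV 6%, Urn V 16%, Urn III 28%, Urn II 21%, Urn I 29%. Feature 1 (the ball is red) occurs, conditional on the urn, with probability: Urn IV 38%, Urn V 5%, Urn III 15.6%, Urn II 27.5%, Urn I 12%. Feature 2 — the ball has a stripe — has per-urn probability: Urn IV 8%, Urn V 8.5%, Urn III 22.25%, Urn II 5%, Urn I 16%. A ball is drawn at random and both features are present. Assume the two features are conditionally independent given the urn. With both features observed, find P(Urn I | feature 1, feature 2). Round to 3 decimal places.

By Bayes' rule, posterior ∝ prior × likelihood:
  Urn IV: 0.06 × 0.38 × 0.08 = 0.001824
  Urn V: 0.16 × 0.05 × 0.085 = 0.00068
  Urn III: 0.28 × 0.156 × 0.2225 = 0.0097188
  Urn II: 0.21 × 0.275 × 0.05 = 0.0028875
  Urn I: 0.29 × 0.12 × 0.16 = 0.005568
Sum = 0.0206783.
P(Urn I | evidence) = 0.005568 / 0.0206783 ≈ 0.269.

0.269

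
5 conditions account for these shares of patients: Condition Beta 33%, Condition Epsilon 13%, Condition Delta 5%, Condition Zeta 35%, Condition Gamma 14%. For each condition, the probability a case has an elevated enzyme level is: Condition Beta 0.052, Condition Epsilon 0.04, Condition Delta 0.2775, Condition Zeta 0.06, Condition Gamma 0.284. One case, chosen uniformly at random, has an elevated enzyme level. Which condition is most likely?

Prior × likelihood for each hypothesis:
  Condition Beta: 0.33 × 0.052 = 0.01716
  Condition Epsilon: 0.13 × 0.04 = 0.0052
  Condition Delta: 0.05 × 0.2775 = 0.013875
  Condition Zeta: 0.35 × 0.06 = 0.021
  Condition Gamma: 0.14 × 0.284 = 0.03976
Total = 0.096995.
Largest term belongs to Condition Gamma, so Condition Gamma is most probable.

Condition Gamma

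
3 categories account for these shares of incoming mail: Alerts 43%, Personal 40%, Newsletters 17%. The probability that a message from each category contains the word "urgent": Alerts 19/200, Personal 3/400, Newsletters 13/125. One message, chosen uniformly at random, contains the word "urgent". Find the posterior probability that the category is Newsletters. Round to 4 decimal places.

Unnormalized posteriors (prior × likelihood):
  Alerts: 0.43 × 0.095 = 0.04085
  Personal: 0.4 × 0.0075 = 0.003
  Newsletters: 0.17 × 0.104 = 0.01768
Normalizing constant = 0.06153.
P(Newsletters | evidence) = 0.01768 / 0.06153 ≈ 0.2873.

0.2873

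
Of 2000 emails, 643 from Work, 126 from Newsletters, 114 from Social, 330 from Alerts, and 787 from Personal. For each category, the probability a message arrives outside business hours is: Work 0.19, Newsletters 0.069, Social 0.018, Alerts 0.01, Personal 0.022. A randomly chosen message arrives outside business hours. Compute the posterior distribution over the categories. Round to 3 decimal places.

Compute prior × likelihood for every hypothesis:
  Work: 0.3215 × 0.19 = 0.061085
  Newsletters: 0.063 × 0.069 = 0.004347
  Social: 0.057 × 0.018 = 0.001026
  Alerts: 0.165 × 0.01 = 0.00165
  Personal: 0.3935 × 0.022 = 0.008657
Sum = 0.076765.
P(Work | off-hours) = 0.061085/0.076765 ≈ 0.796
P(Newsletters | off-hours) = 0.004347/0.076765 ≈ 0.057
P(Social | off-hours) = 0.001026/0.076765 ≈ 0.013
P(Alerts | off-hours) = 0.00165/0.076765 ≈ 0.021
P(Personal | off-hours) = 0.008657/0.076765 ≈ 0.113

Work 0.796, Newsletters 0.057, Social 0.013, Alerts 0.021, Personal 0.113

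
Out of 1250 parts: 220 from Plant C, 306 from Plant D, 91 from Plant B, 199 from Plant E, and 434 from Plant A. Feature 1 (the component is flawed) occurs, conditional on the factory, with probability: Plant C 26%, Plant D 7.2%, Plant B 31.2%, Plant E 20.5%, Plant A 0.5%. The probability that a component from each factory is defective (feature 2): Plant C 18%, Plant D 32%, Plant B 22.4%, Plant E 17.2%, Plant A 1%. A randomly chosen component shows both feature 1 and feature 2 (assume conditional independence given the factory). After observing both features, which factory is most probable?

Plant C

By Bayes' rule, posterior ∝ prior × likelihood:
  Plant C: 0.176 × 0.26 × 0.18 = 0.0082368
  Plant D: 0.2448 × 0.072 × 0.32 = 0.005640192
  Plant B: 0.0728 × 0.312 × 0.224 = 0.0050878464
  Plant E: 0.1592 × 0.205 × 0.172 = 0.005613392
  Plant A: 0.3472 × 0.005 × 0.01 = 0.00001736
Sum = 0.0245955904.
Largest term belongs to Plant C, so Plant C is most probable.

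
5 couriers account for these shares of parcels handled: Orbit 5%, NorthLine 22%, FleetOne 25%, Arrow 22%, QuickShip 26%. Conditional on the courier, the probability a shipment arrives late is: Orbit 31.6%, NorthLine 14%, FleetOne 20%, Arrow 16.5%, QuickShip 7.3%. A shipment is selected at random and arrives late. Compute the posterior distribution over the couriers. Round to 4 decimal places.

Orbit 0.1040, NorthLine 0.2028, FleetOne 0.3292, Arrow 0.2390, QuickShip 0.1250

By Bayes' rule, posterior ∝ prior × likelihood:
  Orbit: 0.05 × 0.316 = 0.0158
  NorthLine: 0.22 × 0.14 = 0.0308
  FleetOne: 0.25 × 0.2 = 0.05
  Arrow: 0.22 × 0.165 = 0.0363
  QuickShip: 0.26 × 0.073 = 0.01898
Sum = 0.15188.
P(Orbit | late) = 0.0158/0.15188 ≈ 0.1040
P(NorthLine | late) = 0.0308/0.15188 ≈ 0.2028
P(FleetOne | late) = 0.05/0.15188 ≈ 0.3292
P(Arrow | late) = 0.0363/0.15188 ≈ 0.2390
P(QuickShip | late) = 0.01898/0.15188 ≈ 0.1250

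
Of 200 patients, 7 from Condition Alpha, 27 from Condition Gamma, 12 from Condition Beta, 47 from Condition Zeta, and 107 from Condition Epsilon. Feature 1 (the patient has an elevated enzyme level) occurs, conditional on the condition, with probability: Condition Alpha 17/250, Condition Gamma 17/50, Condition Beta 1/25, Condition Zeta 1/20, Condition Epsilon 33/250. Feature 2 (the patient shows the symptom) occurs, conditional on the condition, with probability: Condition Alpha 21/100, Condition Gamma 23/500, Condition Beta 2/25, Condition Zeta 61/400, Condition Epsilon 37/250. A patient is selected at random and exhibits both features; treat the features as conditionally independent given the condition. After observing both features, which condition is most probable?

Unnormalized posteriors (prior × likelihood):
  Condition Alpha: 0.035 × 0.068 × 0.21 = 0.0004998
  Condition Gamma: 0.135 × 0.34 × 0.046 = 0.0021114
  Condition Beta: 0.06 × 0.04 × 0.08 = 0.000192
  Condition Zeta: 0.235 × 0.05 × 0.1525 = 0.001791875
  Condition Epsilon: 0.535 × 0.132 × 0.148 = 0.01045176
Sum = 0.015046835.
Largest term belongs to Condition Epsilon, so Condition Epsilon is most probable.

Condition Epsilon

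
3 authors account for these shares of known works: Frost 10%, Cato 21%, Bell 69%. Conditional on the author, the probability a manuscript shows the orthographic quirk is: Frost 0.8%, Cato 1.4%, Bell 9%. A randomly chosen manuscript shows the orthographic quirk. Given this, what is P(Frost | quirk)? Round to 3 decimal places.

0.012

Compute prior × likelihood for every hypothesis:
  Frost: 0.1 × 0.008 = 0.0008
  Cato: 0.21 × 0.014 = 0.00294
  Bell: 0.69 × 0.09 = 0.0621
Sum = 0.06584.
P(Frost | evidence) = 0.0008 / 0.06584 ≈ 0.012.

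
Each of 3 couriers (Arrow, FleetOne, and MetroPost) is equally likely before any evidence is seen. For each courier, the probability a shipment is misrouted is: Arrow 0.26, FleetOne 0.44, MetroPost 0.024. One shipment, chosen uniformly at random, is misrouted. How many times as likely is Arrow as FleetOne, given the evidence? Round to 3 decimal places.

0.591

Since the prior is uniform, the posterior is proportional to the likelihood:
  Arrow: 0.26
  FleetOne: 0.44
  MetroPost: 0.024
Sum = 0.724.
The ratio is 0.26 / 0.44 (the normalizer cancels) = 0.591.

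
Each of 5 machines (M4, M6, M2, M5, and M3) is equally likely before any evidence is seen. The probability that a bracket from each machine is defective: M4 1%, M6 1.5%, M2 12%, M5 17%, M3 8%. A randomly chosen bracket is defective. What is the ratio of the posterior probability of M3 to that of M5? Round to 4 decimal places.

With a uniform prior (1/5 each), posterior ∝ likelihood:
  M4: 0.01
  M6: 0.015
  M2: 0.12
  M5: 0.17
  M3: 0.08
Total = 0.395.
The ratio is 0.08 / 0.17 (the normalizer cancels) = 0.4706.

0.4706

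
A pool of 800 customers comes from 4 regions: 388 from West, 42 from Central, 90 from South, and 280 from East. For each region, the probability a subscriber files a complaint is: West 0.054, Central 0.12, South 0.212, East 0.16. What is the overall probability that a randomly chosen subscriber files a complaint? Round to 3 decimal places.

By Bayes' rule, posterior ∝ prior × likelihood:
  West: 0.485 × 0.054 = 0.02619
  Central: 0.0525 × 0.12 = 0.0063
  South: 0.1125 × 0.212 = 0.02385
  East: 0.35 × 0.16 = 0.056
P(complaint) = 0.02619 + 0.0063 + 0.02385 + 0.056 = 0.11234 → 0.112.

0.112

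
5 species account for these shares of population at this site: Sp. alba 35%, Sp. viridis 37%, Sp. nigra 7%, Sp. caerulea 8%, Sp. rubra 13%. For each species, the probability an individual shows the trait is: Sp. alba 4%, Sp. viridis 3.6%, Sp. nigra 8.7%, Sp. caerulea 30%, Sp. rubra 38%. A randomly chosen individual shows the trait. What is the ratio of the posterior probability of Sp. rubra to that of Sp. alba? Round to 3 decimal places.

3.529

Unnormalized posteriors (prior × likelihood):
  Sp. alba: 0.35 × 0.04 = 0.014
  Sp. viridis: 0.37 × 0.036 = 0.01332
  Sp. nigra: 0.07 × 0.087 = 0.00609
  Sp. caerulea: 0.08 × 0.3 = 0.024
  Sp. rubra: 0.13 × 0.38 = 0.0494
Normalizing constant = 0.10681.
The ratio is 0.0494 / 0.014 (the normalizer cancels) = 3.529.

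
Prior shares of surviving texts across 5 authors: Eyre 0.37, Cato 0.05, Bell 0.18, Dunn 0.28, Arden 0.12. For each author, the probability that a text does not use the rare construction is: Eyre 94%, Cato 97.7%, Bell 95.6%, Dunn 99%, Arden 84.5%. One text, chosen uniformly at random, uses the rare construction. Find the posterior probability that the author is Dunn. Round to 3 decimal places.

Taking complements, P(rare-form | each) = Eyre 0.06, Cato 0.023, Bell 0.044, Dunn 0.01, Arden 0.155.
Prior × likelihood for each hypothesis:
  Eyre: 0.37 × 0.06 = 0.0222
  Cato: 0.05 × 0.023 = 0.00115
  Bell: 0.18 × 0.044 = 0.00792
  Dunn: 0.28 × 0.01 = 0.0028
  Arden: 0.12 × 0.155 = 0.0186
Sum = 0.05267.
P(Dunn | evidence) = 0.0028 / 0.05267 ≈ 0.053.

0.053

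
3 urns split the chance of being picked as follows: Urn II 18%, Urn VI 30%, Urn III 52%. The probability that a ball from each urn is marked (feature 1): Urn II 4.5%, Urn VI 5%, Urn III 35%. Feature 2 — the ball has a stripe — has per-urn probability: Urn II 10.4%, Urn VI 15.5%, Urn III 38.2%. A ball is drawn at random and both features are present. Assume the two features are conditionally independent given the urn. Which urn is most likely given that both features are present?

Unnormalized posteriors (prior × likelihood):
  Urn II: 0.18 × 0.045 × 0.104 = 0.0008424
  Urn VI: 0.3 × 0.05 × 0.155 = 0.002325
  Urn III: 0.52 × 0.35 × 0.382 = 0.069524
Total = 0.0726914.
Largest term belongs to Urn III, so Urn III is most probable.

Urn III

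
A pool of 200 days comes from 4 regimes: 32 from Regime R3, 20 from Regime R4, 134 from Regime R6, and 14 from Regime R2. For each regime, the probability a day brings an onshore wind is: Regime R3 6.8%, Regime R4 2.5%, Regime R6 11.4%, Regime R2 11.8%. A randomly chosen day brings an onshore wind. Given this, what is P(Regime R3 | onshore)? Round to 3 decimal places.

Prior × likelihood for each hypothesis:
  Regime R3: 0.16 × 0.068 = 0.01088
  Regime R4: 0.1 × 0.025 = 0.0025
  Regime R6: 0.67 × 0.114 = 0.07638
  Regime R2: 0.07 × 0.118 = 0.00826
Sum = 0.09802.
P(Regime R3 | evidence) = 0.01088 / 0.09802 ≈ 0.111.

0.111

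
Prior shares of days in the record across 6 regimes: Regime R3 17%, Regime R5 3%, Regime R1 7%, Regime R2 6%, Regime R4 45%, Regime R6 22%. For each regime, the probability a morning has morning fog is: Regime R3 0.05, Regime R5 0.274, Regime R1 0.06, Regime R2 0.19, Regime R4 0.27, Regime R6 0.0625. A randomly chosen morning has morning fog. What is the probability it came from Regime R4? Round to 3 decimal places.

0.725

By Bayes' rule, posterior ∝ prior × likelihood:
  Regime R3: 0.17 × 0.05 = 0.0085
  Regime R5: 0.03 × 0.274 = 0.00822
  Regime R1: 0.07 × 0.06 = 0.0042
  Regime R2: 0.06 × 0.19 = 0.0114
  Regime R4: 0.45 × 0.27 = 0.1215
  Regime R6: 0.22 × 0.0625 = 0.01375
Sum = 0.16757.
P(Regime R4 | evidence) = 0.1215 / 0.16757 ≈ 0.725.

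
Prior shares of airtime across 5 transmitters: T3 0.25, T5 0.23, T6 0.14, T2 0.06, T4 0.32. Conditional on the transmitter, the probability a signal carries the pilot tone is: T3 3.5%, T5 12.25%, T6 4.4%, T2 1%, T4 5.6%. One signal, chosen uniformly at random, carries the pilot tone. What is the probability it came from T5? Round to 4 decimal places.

Compute prior × likelihood for every hypothesis:
  T3: 0.25 × 0.035 = 0.00875
  T5: 0.23 × 0.1225 = 0.028175
  T6: 0.14 × 0.044 = 0.00616
  T2: 0.06 × 0.01 = 0.0006
  T4: 0.32 × 0.056 = 0.01792
Normalizing constant = 0.061605.
P(T5 | evidence) = 0.028175 / 0.061605 ≈ 0.4573.

0.4573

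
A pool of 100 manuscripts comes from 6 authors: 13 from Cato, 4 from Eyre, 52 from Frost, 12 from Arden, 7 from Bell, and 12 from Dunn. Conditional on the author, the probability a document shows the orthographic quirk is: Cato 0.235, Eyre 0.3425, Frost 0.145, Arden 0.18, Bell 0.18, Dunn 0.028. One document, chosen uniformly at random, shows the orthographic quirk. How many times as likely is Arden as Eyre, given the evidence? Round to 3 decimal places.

Compute prior × likelihood for every hypothesis:
  Cato: 0.13 × 0.235 = 0.03055
  Eyre: 0.04 × 0.3425 = 0.0137
  Frost: 0.52 × 0.145 = 0.0754
  Arden: 0.12 × 0.18 = 0.0216
  Bell: 0.07 × 0.18 = 0.0126
  Dunn: 0.12 × 0.028 = 0.00336
Normalizing constant = 0.15721.
The ratio is 0.0216 / 0.0137 (the normalizer cancels) = 1.577.

1.577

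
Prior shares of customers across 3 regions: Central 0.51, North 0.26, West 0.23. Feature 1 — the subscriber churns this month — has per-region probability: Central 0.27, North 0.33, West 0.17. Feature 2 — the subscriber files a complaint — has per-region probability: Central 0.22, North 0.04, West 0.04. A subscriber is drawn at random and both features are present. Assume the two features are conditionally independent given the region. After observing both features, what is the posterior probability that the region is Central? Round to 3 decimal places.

By Bayes' rule, posterior ∝ prior × likelihood:
  Central: 0.51 × 0.27 × 0.22 = 0.030294
  North: 0.26 × 0.33 × 0.04 = 0.003432
  West: 0.23 × 0.17 × 0.04 = 0.001564
Sum = 0.03529.
P(Central | evidence) = 0.030294 / 0.03529 ≈ 0.858.

0.858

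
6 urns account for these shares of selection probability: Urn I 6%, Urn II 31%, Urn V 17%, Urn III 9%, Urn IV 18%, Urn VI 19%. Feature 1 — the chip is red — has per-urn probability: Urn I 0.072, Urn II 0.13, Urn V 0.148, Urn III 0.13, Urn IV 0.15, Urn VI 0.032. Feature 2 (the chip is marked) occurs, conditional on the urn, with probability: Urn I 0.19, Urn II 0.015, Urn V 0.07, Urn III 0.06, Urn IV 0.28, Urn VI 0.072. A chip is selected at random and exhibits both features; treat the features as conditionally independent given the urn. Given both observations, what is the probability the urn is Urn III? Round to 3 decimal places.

0.059

Compute prior × likelihood for every hypothesis:
  Urn I: 0.06 × 0.072 × 0.19 = 0.0008208
  Urn II: 0.31 × 0.13 × 0.015 = 0.0006045
  Urn V: 0.17 × 0.148 × 0.07 = 0.0017612
  Urn III: 0.09 × 0.13 × 0.06 = 0.000702
  Urn IV: 0.18 × 0.15 × 0.28 = 0.00756
  Urn VI: 0.19 × 0.032 × 0.072 = 0.00043776
Total = 0.01188626.
P(Urn III | evidence) = 0.000702 / 0.01188626 ≈ 0.059.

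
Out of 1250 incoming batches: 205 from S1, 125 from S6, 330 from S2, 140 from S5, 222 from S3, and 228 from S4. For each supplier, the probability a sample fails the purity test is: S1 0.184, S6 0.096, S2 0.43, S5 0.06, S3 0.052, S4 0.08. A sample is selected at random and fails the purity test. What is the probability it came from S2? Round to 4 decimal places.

0.6175

Compute prior × likelihood for every hypothesis:
  S1: 0.164 × 0.184 = 0.030176
  S6: 0.1 × 0.096 = 0.0096
  S2: 0.264 × 0.43 = 0.11352
  S5: 0.112 × 0.06 = 0.00672
  S3: 0.1776 × 0.052 = 0.0092352
  S4: 0.1824 × 0.08 = 0.014592
Normalizing constant = 0.1838432.
P(S2 | evidence) = 0.11352 / 0.1838432 ≈ 0.6175.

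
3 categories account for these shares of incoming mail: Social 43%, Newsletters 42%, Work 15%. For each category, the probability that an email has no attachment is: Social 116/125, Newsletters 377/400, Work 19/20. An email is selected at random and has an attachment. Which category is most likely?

Taking complements, P(attachment | each) = Social 0.072, Newsletters 0.0575, Work 0.05.
Compute prior × likelihood for every hypothesis:
  Social: 0.43 × 0.072 = 0.03096
  Newsletters: 0.42 × 0.0575 = 0.02415
  Work: 0.15 × 0.05 = 0.0075
Normalizing constant = 0.06261.
Largest term belongs to Social, so Social is most probable.

Social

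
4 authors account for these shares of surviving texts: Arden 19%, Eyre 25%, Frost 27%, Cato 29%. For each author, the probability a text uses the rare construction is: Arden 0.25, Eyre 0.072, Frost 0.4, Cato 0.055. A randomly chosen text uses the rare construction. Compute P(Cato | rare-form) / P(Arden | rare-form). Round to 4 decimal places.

Unnormalized posteriors (prior × likelihood):
  Arden: 0.19 × 0.25 = 0.0475
  Eyre: 0.25 × 0.072 = 0.018
  Frost: 0.27 × 0.4 = 0.108
  Cato: 0.29 × 0.055 = 0.01595
Total = 0.18945.
The ratio is 0.01595 / 0.0475 (the normalizer cancels) = 0.3358.

0.3358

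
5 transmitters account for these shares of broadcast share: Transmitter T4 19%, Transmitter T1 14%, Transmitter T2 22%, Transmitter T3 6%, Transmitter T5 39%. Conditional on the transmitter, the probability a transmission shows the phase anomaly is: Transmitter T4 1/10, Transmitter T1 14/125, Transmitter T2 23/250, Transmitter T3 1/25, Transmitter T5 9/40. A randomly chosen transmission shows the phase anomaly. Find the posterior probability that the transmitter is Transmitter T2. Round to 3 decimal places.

0.140

Compute prior × likelihood for every hypothesis:
  Transmitter T4: 0.19 × 0.1 = 0.019
  Transmitter T1: 0.14 × 0.112 = 0.01568
  Transmitter T2: 0.22 × 0.092 = 0.02024
  Transmitter T3: 0.06 × 0.04 = 0.0024
  Transmitter T5: 0.39 × 0.225 = 0.08775
Sum = 0.14507.
P(Transmitter T2 | evidence) = 0.02024 / 0.14507 ≈ 0.140.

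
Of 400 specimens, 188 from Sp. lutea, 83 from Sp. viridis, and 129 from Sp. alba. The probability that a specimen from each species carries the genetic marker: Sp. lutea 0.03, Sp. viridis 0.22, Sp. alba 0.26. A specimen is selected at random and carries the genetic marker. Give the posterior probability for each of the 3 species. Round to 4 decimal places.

Prior × likelihood for each hypothesis:
  Sp. lutea: 0.47 × 0.03 = 0.0141
  Sp. viridis: 0.2075 × 0.22 = 0.04565
  Sp. alba: 0.3225 × 0.26 = 0.08385
Sum = 0.1436.
P(Sp. lutea | marker) = 0.0141/0.1436 ≈ 0.0982
P(Sp. viridis | marker) = 0.04565/0.1436 ≈ 0.3179
P(Sp. alba | marker) = 0.08385/0.1436 ≈ 0.5839

Sp. lutea 0.0982, Sp. viridis 0.3179, Sp. alba 0.5839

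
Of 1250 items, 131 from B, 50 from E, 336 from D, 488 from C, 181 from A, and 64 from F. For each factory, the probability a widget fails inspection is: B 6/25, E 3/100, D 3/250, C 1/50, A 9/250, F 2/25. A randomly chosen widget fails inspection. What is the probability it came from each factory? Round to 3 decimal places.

B 0.539, E 0.026, D 0.069, C 0.167, A 0.112, F 0.088

Compute prior × likelihood for every hypothesis:
  B: 0.1048 × 0.24 = 0.025152
  E: 0.04 × 0.03 = 0.0012
  D: 0.2688 × 0.012 = 0.0032256
  C: 0.3904 × 0.02 = 0.007808
  A: 0.1448 × 0.036 = 0.0052128
  F: 0.0512 × 0.08 = 0.004096
Normalizing constant = 0.0466944.
P(B | nonconforming) = 0.025152/0.0466944 ≈ 0.539
P(E | nonconforming) = 0.0012/0.0466944 ≈ 0.026
P(D | nonconforming) = 0.0032256/0.0466944 ≈ 0.069
P(C | nonconforming) = 0.007808/0.0466944 ≈ 0.167
P(A | nonconforming) = 0.0052128/0.0466944 ≈ 0.112
P(F | nonconforming) = 0.004096/0.0466944 ≈ 0.088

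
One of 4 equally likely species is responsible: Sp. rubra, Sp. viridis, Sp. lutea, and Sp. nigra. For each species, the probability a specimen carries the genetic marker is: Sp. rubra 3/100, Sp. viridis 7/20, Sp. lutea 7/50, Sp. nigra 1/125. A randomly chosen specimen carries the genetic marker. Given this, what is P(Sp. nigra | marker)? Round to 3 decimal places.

With a uniform prior (1/4 each), posterior ∝ likelihood:
  Sp. rubra: 0.03
  Sp. viridis: 0.35
  Sp. lutea: 0.14
  Sp. nigra: 0.008
Normalizing constant = 0.528.
P(Sp. nigra | evidence) = 0.008 / 0.528 ≈ 0.015.

0.015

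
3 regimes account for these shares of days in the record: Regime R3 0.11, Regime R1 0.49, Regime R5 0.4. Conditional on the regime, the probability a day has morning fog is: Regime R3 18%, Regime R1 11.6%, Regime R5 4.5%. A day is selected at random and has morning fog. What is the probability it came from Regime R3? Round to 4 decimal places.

0.2092

Compute prior × likelihood for every hypothesis:
  Regime R3: 0.11 × 0.18 = 0.0198
  Regime R1: 0.49 × 0.116 = 0.05684
  Regime R5: 0.4 × 0.045 = 0.018
Total = 0.09464.
P(Regime R3 | evidence) = 0.0198 / 0.09464 ≈ 0.2092.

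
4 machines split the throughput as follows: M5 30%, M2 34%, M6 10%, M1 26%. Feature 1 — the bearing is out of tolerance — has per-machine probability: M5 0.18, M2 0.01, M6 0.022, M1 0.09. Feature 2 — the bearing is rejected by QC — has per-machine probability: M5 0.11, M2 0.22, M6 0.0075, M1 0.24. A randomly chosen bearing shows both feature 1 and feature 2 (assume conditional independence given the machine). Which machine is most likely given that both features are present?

Prior × likelihood for each hypothesis:
  M5: 0.3 × 0.18 × 0.11 = 0.00594
  M2: 0.34 × 0.01 × 0.22 = 0.000748
  M6: 0.1 × 0.022 × 0.0075 = 0.0000165
  M1: 0.26 × 0.09 × 0.24 = 0.005616
Sum = 0.0123205.
Largest term belongs to M5, so M5 is most probable.

M5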